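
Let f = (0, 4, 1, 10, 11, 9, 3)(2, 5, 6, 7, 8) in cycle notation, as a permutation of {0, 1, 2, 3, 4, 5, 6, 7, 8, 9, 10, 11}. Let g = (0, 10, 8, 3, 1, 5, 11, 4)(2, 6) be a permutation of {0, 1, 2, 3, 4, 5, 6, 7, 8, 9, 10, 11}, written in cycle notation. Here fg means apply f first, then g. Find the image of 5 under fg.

First apply f: f(5) = 6, then g(6) = 2. Thus (fg)(5) = 2.

2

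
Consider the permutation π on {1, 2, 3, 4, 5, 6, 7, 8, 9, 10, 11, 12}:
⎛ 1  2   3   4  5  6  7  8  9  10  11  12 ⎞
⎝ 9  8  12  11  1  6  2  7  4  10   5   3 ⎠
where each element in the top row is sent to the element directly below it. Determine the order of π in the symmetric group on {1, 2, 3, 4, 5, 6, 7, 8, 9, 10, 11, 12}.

The disjoint-cycle form of π has cycle lengths 5, 3, 2, 1, 1.
The order is lcm(5, 3, 2) = 30.

30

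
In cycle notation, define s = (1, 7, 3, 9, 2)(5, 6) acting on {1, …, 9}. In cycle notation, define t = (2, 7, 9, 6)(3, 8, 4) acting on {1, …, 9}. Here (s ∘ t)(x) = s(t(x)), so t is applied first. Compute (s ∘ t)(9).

5

(s ∘ t)(9) = s(t(9)). t(9) = 6, then s(6) = 5. So (s ∘ t)(9) = 5.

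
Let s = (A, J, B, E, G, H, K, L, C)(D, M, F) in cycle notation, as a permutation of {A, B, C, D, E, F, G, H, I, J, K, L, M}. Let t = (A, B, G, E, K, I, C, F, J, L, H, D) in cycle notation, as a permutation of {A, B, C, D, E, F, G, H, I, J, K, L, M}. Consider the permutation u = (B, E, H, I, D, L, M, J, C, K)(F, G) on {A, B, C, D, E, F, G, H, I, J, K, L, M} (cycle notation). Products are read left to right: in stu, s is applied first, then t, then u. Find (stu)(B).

B

Apply the permutations in order: s(B) = E, then t(E) = K, then u(K) = B. So (stu)(B) = B.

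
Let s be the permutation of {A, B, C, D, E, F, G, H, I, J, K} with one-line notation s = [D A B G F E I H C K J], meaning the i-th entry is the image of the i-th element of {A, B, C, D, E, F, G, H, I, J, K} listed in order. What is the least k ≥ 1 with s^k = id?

Decomposing into disjoint cycles gives cycle lengths 6, 2, 2, 1.
The order of s is the least common multiple of its cycle lengths: lcm(6, 2, 2) = 6.

6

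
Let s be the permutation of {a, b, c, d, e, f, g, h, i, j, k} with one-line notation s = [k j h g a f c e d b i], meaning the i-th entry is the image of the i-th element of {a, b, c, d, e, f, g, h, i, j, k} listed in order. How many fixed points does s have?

The fixed points (elements with s(x) = x) are {f}, so there is 1.

1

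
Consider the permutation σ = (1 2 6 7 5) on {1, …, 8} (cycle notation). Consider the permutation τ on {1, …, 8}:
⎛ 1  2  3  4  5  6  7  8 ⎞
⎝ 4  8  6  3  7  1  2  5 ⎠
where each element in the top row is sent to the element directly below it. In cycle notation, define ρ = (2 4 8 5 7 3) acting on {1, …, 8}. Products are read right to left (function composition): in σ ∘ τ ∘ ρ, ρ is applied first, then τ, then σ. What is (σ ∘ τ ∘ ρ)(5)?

6

(σ ∘ τ ∘ ρ)(5) = σ(τ(ρ(5))). ρ(5) = 7, then τ(7) = 2, then σ(2) = 6, so the result is 6.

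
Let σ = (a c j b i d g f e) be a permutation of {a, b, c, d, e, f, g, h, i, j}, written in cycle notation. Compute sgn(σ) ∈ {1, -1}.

1

The cycle lengths are 9, 1.
A cycle of length ℓ contributes ℓ−1 transpositions, so σ is a product of 8 transpositions — even.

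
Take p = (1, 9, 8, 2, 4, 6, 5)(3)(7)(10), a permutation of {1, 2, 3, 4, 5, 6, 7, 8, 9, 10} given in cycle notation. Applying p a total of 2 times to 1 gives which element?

1 lies in the 7-cycle (1, 9, 8, 2, 4, 6, 5).
Stepping 2 places around the cycle: 1 → 9 → 8.

8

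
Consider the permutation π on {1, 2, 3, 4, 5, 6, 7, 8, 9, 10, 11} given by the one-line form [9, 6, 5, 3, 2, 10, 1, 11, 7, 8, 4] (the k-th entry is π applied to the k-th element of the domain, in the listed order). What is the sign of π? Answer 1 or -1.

-1

In disjoint-cycle form the cycle lengths are 8, 3.
A cycle is odd iff its length is even; π has 1 even-length cycle, so sgn(π) = (−1)^1 and π is odd.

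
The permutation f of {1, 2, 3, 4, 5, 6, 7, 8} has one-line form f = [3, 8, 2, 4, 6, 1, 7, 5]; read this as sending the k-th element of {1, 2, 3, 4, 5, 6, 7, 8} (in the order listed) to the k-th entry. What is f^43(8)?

5

Tracing 8 → 5 → … returns to 8 after 6 steps, so 8 lies in a 6-cycle (1 3 2 8 5 6).
Since the cycle has length 6, f^43 acts on it the same as f^1 (43 mod 6 = 1).
Stepping 1 place around the cycle: 8 → 5.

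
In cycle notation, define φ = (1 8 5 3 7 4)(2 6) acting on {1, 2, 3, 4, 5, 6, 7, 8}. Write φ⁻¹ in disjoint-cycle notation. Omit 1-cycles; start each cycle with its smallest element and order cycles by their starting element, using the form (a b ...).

Inverting a permutation written in cycle notation just reverses the order within every cycle.
Reversing each cycle of φ and rotating so the smallest element leads gives (1 4 7 3 5 8)(2 6).

(1 4 7 3 5 8)(2 6)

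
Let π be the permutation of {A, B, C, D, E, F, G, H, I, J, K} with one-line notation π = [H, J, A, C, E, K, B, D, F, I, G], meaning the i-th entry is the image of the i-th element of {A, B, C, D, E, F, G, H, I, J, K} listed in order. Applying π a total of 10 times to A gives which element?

D

Tracing A → H → … returns to A after 4 steps, so A lies in a 4-cycle (A H D C).
Powers repeat with period 4 on this cycle, and 10 mod 4 = 2, so π^10(A) = π^2(A).
Stepping 2 places around the cycle: A → H → D.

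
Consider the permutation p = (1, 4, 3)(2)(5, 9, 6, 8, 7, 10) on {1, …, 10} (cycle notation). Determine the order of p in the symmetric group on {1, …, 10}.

6

The cycle type of p is (6, 3, 1).
The order is lcm(6, 3) = 6.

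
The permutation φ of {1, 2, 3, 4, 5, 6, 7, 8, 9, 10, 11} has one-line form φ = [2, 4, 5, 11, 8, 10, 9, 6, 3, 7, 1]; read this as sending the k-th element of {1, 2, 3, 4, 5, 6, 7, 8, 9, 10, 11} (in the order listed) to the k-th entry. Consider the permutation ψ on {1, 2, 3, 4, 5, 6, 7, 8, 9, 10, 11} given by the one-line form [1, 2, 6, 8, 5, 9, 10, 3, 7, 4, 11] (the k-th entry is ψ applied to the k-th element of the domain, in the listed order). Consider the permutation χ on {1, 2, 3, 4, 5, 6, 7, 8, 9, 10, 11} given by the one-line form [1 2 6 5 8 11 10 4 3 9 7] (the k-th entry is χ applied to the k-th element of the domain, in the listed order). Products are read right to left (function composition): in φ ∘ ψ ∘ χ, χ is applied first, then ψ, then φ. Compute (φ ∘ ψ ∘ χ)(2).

4

Chase 2: χ(2) = 2; ψ(2) = 2; φ(2) = 4. Hence (φ ∘ ψ ∘ χ)(2) = 4.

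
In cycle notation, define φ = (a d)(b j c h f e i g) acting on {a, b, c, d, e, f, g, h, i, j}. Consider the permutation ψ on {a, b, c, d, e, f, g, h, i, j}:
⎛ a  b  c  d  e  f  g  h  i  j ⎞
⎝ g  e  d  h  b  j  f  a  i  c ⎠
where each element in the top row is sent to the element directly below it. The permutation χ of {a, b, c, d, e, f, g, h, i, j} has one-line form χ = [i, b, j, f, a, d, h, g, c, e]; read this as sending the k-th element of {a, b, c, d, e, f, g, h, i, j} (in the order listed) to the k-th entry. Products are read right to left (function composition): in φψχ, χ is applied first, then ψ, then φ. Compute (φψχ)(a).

Apply the permutations in order: χ(a) = i, then ψ(i) = i, then φ(i) = g. So (φψχ)(a) = g.

g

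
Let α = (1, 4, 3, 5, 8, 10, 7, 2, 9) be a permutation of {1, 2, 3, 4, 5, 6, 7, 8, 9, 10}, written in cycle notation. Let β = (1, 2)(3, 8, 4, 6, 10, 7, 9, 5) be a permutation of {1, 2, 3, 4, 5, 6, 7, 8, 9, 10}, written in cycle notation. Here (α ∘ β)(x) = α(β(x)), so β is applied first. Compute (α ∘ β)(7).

β(7) = 9, then α(9) = 1; composing gives (α ∘ β)(7) = 1.

1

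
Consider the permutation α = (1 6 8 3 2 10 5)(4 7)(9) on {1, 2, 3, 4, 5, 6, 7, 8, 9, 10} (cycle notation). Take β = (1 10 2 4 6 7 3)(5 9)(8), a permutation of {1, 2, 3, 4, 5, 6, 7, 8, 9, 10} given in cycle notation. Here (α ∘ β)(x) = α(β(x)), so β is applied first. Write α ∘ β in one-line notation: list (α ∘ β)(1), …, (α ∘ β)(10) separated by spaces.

(α ∘ β)(x) = α(β(x)). Computing each image: α(β(1)) = α(10) = 5, α(β(2)) = α(4) = 7, α(β(3)) = α(1) = 6, α(β(4)) = α(6) = 8, α(β(5)) = α(9) = 9, α(β(6)) = α(7) = 4, α(β(7)) = α(3) = 2, α(β(8)) = α(8) = 3, α(β(9)) = α(5) = 1, α(β(10)) = α(2) = 10.
Hence α ∘ β = [5 7 6 8 9 4 2 3 1 10].

5 7 6 8 9 4 2 3 1 10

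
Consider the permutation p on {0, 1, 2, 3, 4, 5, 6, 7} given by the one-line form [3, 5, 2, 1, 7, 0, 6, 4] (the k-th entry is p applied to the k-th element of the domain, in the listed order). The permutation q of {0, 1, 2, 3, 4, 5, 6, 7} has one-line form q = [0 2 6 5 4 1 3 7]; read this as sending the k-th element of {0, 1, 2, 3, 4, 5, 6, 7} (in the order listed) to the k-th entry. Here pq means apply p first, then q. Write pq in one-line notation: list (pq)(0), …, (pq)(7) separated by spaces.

5 1 6 2 7 0 3 4

For each element, apply p then q: 0 → 3 → 5; 1 → 5 → 1; 2 → 2 → 6; 3 → 1 → 2; 4 → 7 → 7; 5 → 0 → 0; 6 → 6 → 3; 7 → 4 → 4.
So pq in one-line form is 5 1 6 2 7 0 3 4.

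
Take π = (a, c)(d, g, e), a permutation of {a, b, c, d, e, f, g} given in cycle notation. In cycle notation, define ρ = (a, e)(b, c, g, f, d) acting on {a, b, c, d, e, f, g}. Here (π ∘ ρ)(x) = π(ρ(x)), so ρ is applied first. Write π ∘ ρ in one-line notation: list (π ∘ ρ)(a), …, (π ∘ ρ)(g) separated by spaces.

Chase each element through ρ then π: a → e → d; b → c → a; c → g → e; d → b → b; e → a → c; f → d → g; g → f → f.
So π ∘ ρ in one-line form is d a e b c g f.

d a e b c g f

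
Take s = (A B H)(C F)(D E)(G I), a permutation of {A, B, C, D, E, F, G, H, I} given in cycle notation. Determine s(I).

Within (G I), I ↦ G.

G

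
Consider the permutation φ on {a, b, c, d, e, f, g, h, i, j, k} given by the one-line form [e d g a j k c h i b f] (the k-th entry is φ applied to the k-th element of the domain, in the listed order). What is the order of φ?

10

Decomposing into disjoint cycles gives cycle lengths 5, 2, 2, 1, 1.
The order of φ is the least common multiple of its cycle lengths: lcm(5, 2, 2) = 10.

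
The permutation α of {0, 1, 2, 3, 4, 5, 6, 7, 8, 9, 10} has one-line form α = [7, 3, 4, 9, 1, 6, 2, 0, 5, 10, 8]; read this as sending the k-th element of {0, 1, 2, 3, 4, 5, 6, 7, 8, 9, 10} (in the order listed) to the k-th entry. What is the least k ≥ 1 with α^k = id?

Writing α as disjoint cycles, the cycle lengths are 9, 2.
Since disjoint cycles commute, ord(α) = lcm(9, 2) = 18.

18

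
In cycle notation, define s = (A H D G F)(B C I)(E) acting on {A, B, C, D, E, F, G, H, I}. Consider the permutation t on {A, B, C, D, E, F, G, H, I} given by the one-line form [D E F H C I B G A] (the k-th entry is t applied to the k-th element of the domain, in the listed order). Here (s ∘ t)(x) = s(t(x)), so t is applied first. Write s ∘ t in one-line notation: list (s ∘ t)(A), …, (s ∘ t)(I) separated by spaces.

G E A D I B C F H

For each element, apply t then s: A → D → G; B → E → E; C → F → A; D → H → D; E → C → I; F → I → B; G → B → C; H → G → F; I → A → H.
So s ∘ t in one-line form is G E A D I B C F H.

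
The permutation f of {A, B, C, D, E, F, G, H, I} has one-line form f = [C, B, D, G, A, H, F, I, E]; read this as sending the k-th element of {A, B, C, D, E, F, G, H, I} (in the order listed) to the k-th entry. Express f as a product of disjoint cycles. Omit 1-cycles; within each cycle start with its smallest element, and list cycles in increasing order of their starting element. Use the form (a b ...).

(A C D G F H I E)

Start at A and follow images: A → C → D → G → F → H → I → E → A, giving the cycle (A C D G F H I E).
Continuing from each remaining unvisited element yields (A C D G F H I E).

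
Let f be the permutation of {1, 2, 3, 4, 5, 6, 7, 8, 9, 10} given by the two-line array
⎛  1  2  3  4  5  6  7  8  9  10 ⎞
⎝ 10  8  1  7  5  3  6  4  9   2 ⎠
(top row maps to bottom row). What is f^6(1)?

6

Tracing 1 → 10 → … returns to 1 after 8 steps, so 1 lies in an 8-cycle (1, 10, 2, 8, 4, 7, 6, 3).
Advancing 6 steps from 1: 1 → 10 → 2 → 8 → 4 → 7 → 6.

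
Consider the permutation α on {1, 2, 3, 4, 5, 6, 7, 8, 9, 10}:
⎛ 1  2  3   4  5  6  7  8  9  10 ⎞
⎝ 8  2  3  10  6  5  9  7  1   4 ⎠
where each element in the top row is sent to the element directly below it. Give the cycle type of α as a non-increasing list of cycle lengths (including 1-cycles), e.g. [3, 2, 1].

The disjoint cycles are (1 8 7 9)(2)(3)(4 10)(5 6), with lengths 4, 2, 2, 1, 1 in non-increasing order.

[4, 2, 2, 1, 1]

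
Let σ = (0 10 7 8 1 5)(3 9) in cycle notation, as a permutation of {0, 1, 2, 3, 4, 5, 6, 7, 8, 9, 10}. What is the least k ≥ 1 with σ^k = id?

6

The disjoint cycles have lengths 6, 2, 1, 1, 1.
The order of σ is the least common multiple of its cycle lengths: lcm(6, 2) = 6.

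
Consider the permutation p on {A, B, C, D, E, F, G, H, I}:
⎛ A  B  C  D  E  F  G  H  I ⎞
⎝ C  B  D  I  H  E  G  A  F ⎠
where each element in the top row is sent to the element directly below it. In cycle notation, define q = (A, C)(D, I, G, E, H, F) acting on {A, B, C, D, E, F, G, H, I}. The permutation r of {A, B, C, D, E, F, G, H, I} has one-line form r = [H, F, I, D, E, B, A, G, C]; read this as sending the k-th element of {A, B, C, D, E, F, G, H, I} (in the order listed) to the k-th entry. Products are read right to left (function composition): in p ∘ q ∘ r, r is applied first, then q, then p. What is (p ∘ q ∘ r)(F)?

(p ∘ q ∘ r)(F) = p(q(r(F))). r(F) = B, then q(B) = B, then p(B) = B, so the result is B.

B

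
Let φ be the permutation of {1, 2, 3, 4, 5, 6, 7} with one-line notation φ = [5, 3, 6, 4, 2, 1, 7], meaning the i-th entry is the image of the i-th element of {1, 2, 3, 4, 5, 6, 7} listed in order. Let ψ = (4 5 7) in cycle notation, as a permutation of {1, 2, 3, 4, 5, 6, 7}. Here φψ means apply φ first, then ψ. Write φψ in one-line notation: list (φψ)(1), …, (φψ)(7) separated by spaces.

(φψ)(x) = ψ(φ(x)). Computing each image: ψ(φ(1)) = ψ(5) = 7, ψ(φ(2)) = ψ(3) = 3, ψ(φ(3)) = ψ(6) = 6, ψ(φ(4)) = ψ(4) = 5, ψ(φ(5)) = ψ(2) = 2, ψ(φ(6)) = ψ(1) = 1, ψ(φ(7)) = ψ(7) = 4.
Hence φψ = [7 3 6 5 2 1 4].

7 3 6 5 2 1 4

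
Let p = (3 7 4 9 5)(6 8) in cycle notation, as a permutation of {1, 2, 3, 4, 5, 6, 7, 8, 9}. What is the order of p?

10

The disjoint cycles have lengths 5, 2, 1, 1.
The order of p is the least common multiple of its cycle lengths: lcm(5, 2) = 10.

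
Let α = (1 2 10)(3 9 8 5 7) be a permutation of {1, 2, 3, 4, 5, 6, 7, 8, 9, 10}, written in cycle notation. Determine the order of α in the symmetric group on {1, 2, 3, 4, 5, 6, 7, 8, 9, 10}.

The cycle type of α is (5, 3, 1, 1).
The order of α is the least common multiple of its cycle lengths: lcm(5, 3) = 15.

15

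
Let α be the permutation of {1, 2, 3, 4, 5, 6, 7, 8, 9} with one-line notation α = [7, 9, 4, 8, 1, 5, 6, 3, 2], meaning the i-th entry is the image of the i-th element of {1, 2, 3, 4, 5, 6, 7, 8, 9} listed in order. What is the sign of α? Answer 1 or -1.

In disjoint-cycle form the cycle lengths are 4, 3, 2.
A cycle is odd iff its length is even; α has 2 even-length cycles, so sgn(α) = (−1)^2 and α is even.

1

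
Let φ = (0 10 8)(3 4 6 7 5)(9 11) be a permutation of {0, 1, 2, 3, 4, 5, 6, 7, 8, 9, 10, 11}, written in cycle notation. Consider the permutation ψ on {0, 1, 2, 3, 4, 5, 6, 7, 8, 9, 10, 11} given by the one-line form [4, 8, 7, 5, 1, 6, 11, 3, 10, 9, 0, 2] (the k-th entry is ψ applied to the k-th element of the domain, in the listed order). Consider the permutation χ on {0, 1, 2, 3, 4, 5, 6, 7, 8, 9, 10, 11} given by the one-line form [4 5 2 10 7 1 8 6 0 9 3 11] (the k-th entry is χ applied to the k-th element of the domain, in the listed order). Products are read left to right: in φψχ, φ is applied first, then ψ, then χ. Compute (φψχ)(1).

Apply the permutations in order: φ(1) = 1, then ψ(1) = 8, then χ(8) = 0. So (φψχ)(1) = 0.

0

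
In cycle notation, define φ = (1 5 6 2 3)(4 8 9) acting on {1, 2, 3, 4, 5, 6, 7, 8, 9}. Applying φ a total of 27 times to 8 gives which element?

8 lies in the 3-cycle (4 8 9).
Powers repeat with period 3 on this cycle, and 27 mod 3 = 0, so φ^27(8) = φ^0(8).
So φ^27(8) = 8.

8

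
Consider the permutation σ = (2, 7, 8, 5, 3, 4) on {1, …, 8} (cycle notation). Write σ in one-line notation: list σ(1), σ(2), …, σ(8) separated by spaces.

1 7 4 2 3 6 8 5

Image by image: 1↦1, 2↦7, 3↦4, 4↦2, 5↦3, 6↦6, 7↦8, 8↦5.
Listing these in domain order gives 1 7 4 2 3 6 8 5.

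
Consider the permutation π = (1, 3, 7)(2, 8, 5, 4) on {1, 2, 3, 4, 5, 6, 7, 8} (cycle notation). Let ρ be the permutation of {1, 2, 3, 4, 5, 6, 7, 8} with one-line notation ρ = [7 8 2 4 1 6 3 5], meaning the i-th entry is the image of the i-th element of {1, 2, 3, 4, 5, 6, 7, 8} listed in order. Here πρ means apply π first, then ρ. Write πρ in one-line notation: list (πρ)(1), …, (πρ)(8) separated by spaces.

2 5 3 8 4 6 7 1

(πρ)(x) = ρ(π(x)). Computing each image: ρ(π(1)) = ρ(3) = 2, ρ(π(2)) = ρ(8) = 5, ρ(π(3)) = ρ(7) = 3, ρ(π(4)) = ρ(2) = 8, ρ(π(5)) = ρ(4) = 4, ρ(π(6)) = ρ(6) = 6, ρ(π(7)) = ρ(1) = 7, ρ(π(8)) = ρ(5) = 1.
Hence πρ = [2 5 3 8 4 6 7 1].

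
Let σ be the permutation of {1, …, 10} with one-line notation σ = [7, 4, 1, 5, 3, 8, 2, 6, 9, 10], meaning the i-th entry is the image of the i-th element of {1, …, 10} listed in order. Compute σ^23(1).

3

Tracing 1 → 7 → … returns to 1 after 6 steps, so 1 lies in a 6-cycle (1 7 2 4 5 3).
On a 6-cycle, σ^6 is the identity, so σ^23 = σ^5 there (23 ≡ 5 mod 6).
Advancing 5 steps from 1: 1 → 7 → 2 → 4 → 5 → 3.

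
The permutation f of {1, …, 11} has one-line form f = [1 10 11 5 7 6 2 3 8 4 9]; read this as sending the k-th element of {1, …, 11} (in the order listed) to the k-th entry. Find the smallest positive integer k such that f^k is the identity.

20

Writing f as disjoint cycles, the cycle lengths are 5, 4, 1, 1.
The order of f is the least common multiple of its cycle lengths: lcm(5, 4) = 20.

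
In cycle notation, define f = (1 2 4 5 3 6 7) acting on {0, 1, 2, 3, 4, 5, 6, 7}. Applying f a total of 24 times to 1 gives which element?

1 lies in the 7-cycle (1 2 4 5 3 6 7).
On a 7-cycle, f^7 is the identity, so f^24 = f^3 there (24 ≡ 3 mod 7).
Advancing 3 steps from 1: 1 → 2 → 4 → 5.

5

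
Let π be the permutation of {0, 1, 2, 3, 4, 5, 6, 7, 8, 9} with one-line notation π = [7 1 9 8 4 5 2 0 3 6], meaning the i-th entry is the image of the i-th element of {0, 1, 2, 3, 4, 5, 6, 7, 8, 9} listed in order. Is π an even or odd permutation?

even

In disjoint-cycle form the cycle lengths are 3, 2, 2, 1, 1, 1.
A cycle of length ℓ contributes ℓ−1 transpositions, so π is a product of 2 + 1 + 1 = 4 transpositions — even.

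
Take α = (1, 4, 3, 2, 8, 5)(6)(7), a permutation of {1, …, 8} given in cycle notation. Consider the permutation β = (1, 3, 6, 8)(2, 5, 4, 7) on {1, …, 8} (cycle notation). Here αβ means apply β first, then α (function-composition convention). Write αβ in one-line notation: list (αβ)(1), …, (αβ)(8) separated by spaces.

For each element, apply β then α: 1 → 3 → 2; 2 → 5 → 1; 3 → 6 → 6; 4 → 7 → 7; 5 → 4 → 3; 6 → 8 → 5; 7 → 2 → 8; 8 → 1 → 4.
Collecting the images, αβ = [2 1 6 7 3 5 8 4].

2 1 6 7 3 5 8 4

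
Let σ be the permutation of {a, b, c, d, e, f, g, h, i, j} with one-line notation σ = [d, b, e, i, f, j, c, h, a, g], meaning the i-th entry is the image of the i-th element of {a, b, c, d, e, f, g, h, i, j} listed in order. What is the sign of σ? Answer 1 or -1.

In disjoint-cycle form the cycle lengths are 5, 3, 1, 1.
A cycle of length ℓ contributes ℓ−1 transpositions, so σ is a product of 4 + 2 = 6 transpositions — even.

1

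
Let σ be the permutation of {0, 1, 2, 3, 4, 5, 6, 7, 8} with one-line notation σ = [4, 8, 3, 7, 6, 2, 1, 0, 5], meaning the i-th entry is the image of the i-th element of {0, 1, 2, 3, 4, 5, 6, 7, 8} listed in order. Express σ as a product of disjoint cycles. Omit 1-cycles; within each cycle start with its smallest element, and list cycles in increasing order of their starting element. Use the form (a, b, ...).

Iterating σ from 0 gives 0 → 4 → 6 → 1 → 8 → 5 → 2 → 3 → 7 → 0; that is the 9-cycle (0, 4, 6, 1, 8, 5, 2, 3, 7).
Repeating from the next unused element and collecting all non-trivial cycles gives (0, 4, 6, 1, 8, 5, 2, 3, 7).

(0, 4, 6, 1, 8, 5, 2, 3, 7)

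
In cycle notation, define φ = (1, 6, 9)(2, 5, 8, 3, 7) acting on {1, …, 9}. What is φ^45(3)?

3

3 lies in the 5-cycle (2, 5, 8, 3, 7).
Powers repeat with period 5 on this cycle, and 45 mod 5 = 0, so φ^45(3) = φ^0(3).
So φ^45(3) = 3.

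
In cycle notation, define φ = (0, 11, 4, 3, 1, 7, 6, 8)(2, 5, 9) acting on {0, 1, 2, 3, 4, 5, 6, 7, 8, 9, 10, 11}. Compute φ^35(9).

9 lies in the 3-cycle (2, 5, 9).
Powers repeat with period 3 on this cycle, and 35 mod 3 = 2, so φ^35(9) = φ^2(9).
Stepping 2 places around the cycle: 9 → 2 → 5.

5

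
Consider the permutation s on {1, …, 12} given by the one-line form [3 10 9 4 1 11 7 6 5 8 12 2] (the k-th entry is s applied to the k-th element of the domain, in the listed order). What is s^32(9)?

Tracing 9 → 5 → … returns to 9 after 4 steps, so 9 lies in a 4-cycle (1, 3, 9, 5).
Powers repeat with period 4 on this cycle, and 32 mod 4 = 0, so s^32(9) = s^0(9).
So s^32(9) = 9.

9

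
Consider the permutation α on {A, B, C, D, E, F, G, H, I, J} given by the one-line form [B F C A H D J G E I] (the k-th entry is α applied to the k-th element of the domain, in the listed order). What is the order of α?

20

Decomposing into disjoint cycles gives cycle lengths 5, 4, 1.
The order is lcm(5, 4) = 20.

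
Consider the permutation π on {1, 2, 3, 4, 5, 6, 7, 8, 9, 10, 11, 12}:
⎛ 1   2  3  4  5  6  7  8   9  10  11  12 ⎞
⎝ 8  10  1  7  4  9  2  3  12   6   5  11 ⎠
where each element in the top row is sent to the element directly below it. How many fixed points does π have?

0

No element satisfies π(x) = x, so there are 0 fixed points.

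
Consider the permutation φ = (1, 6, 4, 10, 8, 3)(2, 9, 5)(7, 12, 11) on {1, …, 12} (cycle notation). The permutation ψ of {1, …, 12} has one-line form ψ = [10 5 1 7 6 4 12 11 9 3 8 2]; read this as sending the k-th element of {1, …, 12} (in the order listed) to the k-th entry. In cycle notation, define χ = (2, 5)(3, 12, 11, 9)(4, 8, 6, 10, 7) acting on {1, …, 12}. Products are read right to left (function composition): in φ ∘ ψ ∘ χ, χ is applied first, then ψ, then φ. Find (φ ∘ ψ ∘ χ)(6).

1

Chase 6: χ(6) = 10; ψ(10) = 3; φ(3) = 1. Hence (φ ∘ ψ ∘ χ)(6) = 1.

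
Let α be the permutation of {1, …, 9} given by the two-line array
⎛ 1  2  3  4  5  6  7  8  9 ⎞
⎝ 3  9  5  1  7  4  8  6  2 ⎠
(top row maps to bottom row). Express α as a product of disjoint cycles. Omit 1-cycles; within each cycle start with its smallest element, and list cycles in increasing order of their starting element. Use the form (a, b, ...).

(1, 3, 5, 7, 8, 6, 4)(2, 9)

Iterating α from 1 gives 1 → 3 → 5 → 7 → 8 → 6 → 4 → 1; that is the 7-cycle (1, 3, 5, 7, 8, 6, 4).
Repeating from the next unused element and collecting all non-trivial cycles gives (1, 3, 5, 7, 8, 6, 4)(2, 9).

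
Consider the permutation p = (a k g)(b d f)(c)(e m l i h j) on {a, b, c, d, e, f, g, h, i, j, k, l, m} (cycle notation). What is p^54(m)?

m lies in the 6-cycle (e m l i h j).
Powers repeat with period 6 on this cycle, and 54 mod 6 = 0, so p^54(m) = p^0(m).
So p^54(m) = m.

m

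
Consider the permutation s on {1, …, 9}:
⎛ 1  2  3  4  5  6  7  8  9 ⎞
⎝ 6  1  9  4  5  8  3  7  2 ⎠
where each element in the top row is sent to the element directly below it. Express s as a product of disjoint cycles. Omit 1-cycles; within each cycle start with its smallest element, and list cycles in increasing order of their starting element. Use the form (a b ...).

(1 6 8 7 3 9 2)

Iterating s from 1 gives 1 → 6 → 8 → 7 → 3 → 9 → 2 → 1; that is the 7-cycle (1 6 8 7 3 9 2).
Continuing from each remaining unvisited element yields (1 6 8 7 3 9 2).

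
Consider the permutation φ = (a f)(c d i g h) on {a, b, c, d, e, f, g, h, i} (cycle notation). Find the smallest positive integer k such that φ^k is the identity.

10

The disjoint cycles have lengths 5, 2, 1, 1.
The order of φ is the least common multiple of its cycle lengths: lcm(5, 2) = 10.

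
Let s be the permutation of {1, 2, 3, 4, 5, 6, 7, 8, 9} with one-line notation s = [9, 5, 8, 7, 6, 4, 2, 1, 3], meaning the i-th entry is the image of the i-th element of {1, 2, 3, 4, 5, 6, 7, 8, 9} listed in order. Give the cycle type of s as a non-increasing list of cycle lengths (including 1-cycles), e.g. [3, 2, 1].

[5, 4]

The disjoint cycles are (1 9 3 8)(2 5 6 4 7), with lengths 5, 4 in non-increasing order.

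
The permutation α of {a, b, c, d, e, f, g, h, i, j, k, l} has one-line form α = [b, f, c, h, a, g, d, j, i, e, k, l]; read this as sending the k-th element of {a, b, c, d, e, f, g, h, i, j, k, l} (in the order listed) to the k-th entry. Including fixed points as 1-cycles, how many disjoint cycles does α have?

The cycle decomposition is (a, b, f, g, d, h, j, e)(c)(i)(k)(l), which has 5 cycles (counting 1-cycles).

5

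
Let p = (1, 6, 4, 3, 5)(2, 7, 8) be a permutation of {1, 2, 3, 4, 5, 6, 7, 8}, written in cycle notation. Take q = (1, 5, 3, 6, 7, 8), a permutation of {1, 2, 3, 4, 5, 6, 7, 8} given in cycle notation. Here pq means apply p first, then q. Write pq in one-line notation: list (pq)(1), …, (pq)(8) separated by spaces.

Chase each element through p then q: 1 → 6 → 7; 2 → 7 → 8; 3 → 5 → 3; 4 → 3 → 6; 5 → 1 → 5; 6 → 4 → 4; 7 → 8 → 1; 8 → 2 → 2.
Collecting the images, pq = [7 8 3 6 5 4 1 2].

7 8 3 6 5 4 1 2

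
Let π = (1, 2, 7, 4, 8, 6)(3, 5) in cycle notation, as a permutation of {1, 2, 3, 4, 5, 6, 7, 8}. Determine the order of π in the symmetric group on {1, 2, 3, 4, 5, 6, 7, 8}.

The disjoint cycles have lengths 6, 2.
Since disjoint cycles commute, ord(π) = lcm(6, 2) = 6.

6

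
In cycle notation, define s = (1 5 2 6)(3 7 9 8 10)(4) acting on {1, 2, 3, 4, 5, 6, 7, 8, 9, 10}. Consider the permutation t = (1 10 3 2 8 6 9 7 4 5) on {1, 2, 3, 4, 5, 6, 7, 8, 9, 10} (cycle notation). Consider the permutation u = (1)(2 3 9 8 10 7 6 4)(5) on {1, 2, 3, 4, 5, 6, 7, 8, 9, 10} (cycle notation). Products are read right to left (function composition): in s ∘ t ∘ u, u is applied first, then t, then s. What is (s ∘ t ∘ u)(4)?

10

Apply the permutations in order: u(4) = 2, then t(2) = 8, then s(8) = 10. So (s ∘ t ∘ u)(4) = 10.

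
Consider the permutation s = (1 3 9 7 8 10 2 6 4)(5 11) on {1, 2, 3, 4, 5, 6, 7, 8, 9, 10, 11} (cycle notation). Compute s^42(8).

3

8 lies in the 9-cycle (1 3 9 7 8 10 2 6 4).
Powers repeat with period 9 on this cycle, and 42 mod 9 = 6, so s^42(8) = s^6(8).
Advancing 6 steps from 8: 8 → 10 → 2 → 6 → 4 → 1 → 3.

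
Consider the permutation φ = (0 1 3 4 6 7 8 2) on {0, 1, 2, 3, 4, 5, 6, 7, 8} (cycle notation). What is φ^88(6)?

6 lies in the 8-cycle (0 1 3 4 6 7 8 2).
Since the cycle has length 8, φ^88 acts on it the same as φ^0 (88 mod 8 = 0).
So φ^88(6) = 6.

6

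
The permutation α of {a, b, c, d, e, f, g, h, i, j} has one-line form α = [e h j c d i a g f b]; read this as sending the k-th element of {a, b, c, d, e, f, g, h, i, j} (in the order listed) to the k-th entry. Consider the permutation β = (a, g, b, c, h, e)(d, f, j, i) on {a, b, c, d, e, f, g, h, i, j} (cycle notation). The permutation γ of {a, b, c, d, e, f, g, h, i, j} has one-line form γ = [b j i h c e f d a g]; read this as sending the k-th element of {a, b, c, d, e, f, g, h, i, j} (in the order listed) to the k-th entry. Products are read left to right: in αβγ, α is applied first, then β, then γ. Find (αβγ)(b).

Apply the permutations in order: α(b) = h, then β(h) = e, then γ(e) = c. So (αβγ)(b) = c.

c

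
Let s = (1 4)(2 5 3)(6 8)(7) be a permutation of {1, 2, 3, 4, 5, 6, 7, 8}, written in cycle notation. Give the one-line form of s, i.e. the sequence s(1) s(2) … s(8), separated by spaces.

Each element maps to the next entry in its cycle (wrapping to the front): 1→4, 2→5, 3→2, 4→1, 5→3, 6→8, 7→7, 8→6.
Listing these in domain order gives 4 5 2 1 3 8 7 6.

4 5 2 1 3 8 7 6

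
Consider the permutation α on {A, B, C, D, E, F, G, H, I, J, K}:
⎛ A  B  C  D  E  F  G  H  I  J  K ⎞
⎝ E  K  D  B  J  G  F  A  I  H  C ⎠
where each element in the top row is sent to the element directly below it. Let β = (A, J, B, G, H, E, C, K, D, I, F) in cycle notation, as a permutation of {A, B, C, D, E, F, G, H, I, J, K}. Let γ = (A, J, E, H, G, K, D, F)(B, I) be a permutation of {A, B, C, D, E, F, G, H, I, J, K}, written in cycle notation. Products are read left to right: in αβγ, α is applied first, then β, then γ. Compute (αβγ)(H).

E

Apply the permutations in order: α(H) = A, then β(A) = J, then γ(J) = E. So (αβγ)(H) = E.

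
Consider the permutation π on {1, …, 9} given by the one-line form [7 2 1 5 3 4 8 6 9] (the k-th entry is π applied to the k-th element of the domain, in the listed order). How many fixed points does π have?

2

The fixed points (elements with π(x) = x) are {2, 9}, so there are 2.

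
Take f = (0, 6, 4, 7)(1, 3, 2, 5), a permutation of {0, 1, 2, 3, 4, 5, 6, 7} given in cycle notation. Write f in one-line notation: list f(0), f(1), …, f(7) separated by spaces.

Image by image: 0→6, 1→3, 2→5, 3→2, 4→7, 5→1, 6→4, 7→0.
Listing these in domain order gives 6 3 5 2 7 1 4 0.

6 3 5 2 7 1 4 0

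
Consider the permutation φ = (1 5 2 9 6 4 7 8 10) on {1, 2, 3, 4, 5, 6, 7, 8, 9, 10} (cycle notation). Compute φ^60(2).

10

2 lies in the 9-cycle (1 5 2 9 6 4 7 8 10).
On a 9-cycle, φ^9 is the identity, so φ^60 = φ^6 there (60 ≡ 6 mod 9).
Stepping 6 places around the cycle: 2 → 9 → 6 → 4 → 7 → 8 → 10.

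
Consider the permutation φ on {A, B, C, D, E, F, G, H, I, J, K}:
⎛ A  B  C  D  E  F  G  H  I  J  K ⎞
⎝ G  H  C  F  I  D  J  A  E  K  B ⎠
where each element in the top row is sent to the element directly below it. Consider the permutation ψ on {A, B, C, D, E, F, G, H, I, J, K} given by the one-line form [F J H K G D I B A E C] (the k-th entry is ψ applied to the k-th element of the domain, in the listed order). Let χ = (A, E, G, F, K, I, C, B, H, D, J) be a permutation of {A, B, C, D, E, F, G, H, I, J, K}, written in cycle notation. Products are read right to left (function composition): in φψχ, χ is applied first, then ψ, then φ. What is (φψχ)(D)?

I

(φψχ)(D) = φ(ψ(χ(D))). χ(D) = J, then ψ(J) = E, then φ(E) = I, so the result is I.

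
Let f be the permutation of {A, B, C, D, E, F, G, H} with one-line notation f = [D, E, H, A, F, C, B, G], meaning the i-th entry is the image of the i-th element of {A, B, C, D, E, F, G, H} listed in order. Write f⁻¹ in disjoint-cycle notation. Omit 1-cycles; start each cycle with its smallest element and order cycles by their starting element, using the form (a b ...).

The cycle decomposition of f is (A D)(B E F C H G).
Reversing each cycle (and rotating so the smallest element leads) gives f⁻¹ = (A D)(B G H C F E).

(A D)(B G H C F E)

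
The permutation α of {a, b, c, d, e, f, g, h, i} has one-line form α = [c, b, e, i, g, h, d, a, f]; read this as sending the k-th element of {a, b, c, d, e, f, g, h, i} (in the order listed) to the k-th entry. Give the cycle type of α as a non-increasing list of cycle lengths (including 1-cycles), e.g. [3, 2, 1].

The disjoint cycles are (a c e g d i f h)(b), with lengths 8, 1 in non-increasing order.

[8, 1]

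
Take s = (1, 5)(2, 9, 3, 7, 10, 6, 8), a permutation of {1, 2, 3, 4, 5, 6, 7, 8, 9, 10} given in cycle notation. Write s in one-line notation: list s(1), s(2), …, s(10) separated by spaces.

5 9 7 4 1 8 10 2 3 6

Reading each image from the cycles: 1→5, 2→9, 3→7, 4→4, 5→1, 6→8, 7→10, 8→2, 9→3, 10→6.
So the one-line form is 5 9 7 4 1 8 10 2 3 6.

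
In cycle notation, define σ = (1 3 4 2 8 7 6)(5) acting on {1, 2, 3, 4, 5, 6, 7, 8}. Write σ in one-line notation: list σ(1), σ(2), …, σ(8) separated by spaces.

3 8 4 2 5 1 6 7

Each element maps to the next entry in its cycle (wrapping to the front): 1→3, 2→8, 3→4, 4→2, 5→5, 6→1, 7→6, 8→7.
Listing these in domain order gives 3 8 4 2 5 1 6 7.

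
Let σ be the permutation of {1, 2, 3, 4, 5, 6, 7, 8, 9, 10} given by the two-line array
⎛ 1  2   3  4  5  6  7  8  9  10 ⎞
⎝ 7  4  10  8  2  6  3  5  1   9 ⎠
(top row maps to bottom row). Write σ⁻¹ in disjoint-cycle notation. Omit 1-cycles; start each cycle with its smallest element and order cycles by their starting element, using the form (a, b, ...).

(1, 9, 10, 3, 7)(2, 5, 8, 4)

First write σ in disjoint cycles: (1, 7, 3, 10, 9)(2, 4, 8, 5).
The inverse reverses every cycle; in canonical form, σ⁻¹ = (1, 9, 10, 3, 7)(2, 5, 8, 4).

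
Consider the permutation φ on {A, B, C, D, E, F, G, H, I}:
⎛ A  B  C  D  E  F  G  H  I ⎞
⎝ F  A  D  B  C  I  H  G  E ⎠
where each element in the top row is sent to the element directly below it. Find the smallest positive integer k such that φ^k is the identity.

14

Decomposing into disjoint cycles gives cycle lengths 7, 2.
The order is lcm(7, 2) = 14.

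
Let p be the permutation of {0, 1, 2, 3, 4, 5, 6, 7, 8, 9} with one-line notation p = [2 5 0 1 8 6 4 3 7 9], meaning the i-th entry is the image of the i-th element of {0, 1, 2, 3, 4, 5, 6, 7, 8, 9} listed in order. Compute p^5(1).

Tracing 1 → 5 → … returns to 1 after 7 steps, so 1 lies in a 7-cycle (1 5 6 4 8 7 3).
Stepping 5 places around the cycle: 1 → 5 → 6 → 4 → 8 → 7.

7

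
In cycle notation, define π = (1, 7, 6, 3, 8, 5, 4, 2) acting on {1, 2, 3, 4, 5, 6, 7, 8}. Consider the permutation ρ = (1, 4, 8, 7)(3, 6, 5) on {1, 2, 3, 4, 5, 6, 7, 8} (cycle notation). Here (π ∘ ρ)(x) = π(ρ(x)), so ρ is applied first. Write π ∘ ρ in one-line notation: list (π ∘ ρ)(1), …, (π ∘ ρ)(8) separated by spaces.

(π ∘ ρ)(x) = π(ρ(x)). Computing each image: π(ρ(1)) = π(4) = 2, π(ρ(2)) = π(2) = 1, π(ρ(3)) = π(6) = 3, π(ρ(4)) = π(8) = 5, π(ρ(5)) = π(3) = 8, π(ρ(6)) = π(5) = 4, π(ρ(7)) = π(1) = 7, π(ρ(8)) = π(7) = 6.
Hence π ∘ ρ = [2 1 3 5 8 4 7 6].

2 1 3 5 8 4 7 6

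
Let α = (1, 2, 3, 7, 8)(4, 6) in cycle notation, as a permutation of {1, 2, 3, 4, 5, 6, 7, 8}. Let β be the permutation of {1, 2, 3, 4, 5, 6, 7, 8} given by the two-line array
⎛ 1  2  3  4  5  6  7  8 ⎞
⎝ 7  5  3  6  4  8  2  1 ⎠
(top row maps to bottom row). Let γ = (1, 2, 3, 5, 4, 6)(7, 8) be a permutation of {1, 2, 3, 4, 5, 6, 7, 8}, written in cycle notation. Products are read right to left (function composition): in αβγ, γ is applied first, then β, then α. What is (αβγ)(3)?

6

Apply the permutations in order: γ(3) = 5, then β(5) = 4, then α(4) = 6. So (αβγ)(3) = 6.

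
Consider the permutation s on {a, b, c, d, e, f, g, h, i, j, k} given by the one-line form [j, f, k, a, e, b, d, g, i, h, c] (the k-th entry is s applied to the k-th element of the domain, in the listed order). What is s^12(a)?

h

Tracing a → j → … returns to a after 5 steps, so a lies in a 5-cycle (a, j, h, g, d).
On a 5-cycle, s^5 is the identity, so s^12 = s^2 there (12 ≡ 2 mod 5).
Advancing 2 steps from a: a → j → h.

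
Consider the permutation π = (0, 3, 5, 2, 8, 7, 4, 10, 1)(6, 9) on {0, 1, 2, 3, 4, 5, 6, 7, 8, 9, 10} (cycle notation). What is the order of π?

The disjoint cycles have lengths 9, 2.
The order of π is the least common multiple of its cycle lengths: lcm(9, 2) = 18.

18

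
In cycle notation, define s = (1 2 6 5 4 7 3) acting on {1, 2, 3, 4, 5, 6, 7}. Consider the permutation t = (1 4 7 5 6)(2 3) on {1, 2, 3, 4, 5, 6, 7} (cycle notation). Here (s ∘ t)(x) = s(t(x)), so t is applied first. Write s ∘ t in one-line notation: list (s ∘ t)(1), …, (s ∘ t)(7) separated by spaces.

7 1 6 3 5 2 4

(s ∘ t)(x) = s(t(x)). Computing each image: s(t(1)) = s(4) = 7, s(t(2)) = s(3) = 1, s(t(3)) = s(2) = 6, s(t(4)) = s(7) = 3, s(t(5)) = s(6) = 5, s(t(6)) = s(1) = 2, s(t(7)) = s(5) = 4.
Hence s ∘ t = [7 1 6 3 5 2 4].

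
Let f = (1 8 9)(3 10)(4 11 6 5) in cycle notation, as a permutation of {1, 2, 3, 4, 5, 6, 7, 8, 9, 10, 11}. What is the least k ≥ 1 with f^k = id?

12

The cycle type of f is (4, 3, 2, 1, 1).
The order is lcm(4, 3, 2) = 12.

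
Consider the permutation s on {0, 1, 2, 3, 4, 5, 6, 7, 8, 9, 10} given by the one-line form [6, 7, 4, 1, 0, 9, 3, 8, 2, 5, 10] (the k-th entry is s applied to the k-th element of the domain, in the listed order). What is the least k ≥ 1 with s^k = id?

8

Writing s as disjoint cycles, the cycle lengths are 8, 2, 1.
The order is lcm(8, 2) = 8.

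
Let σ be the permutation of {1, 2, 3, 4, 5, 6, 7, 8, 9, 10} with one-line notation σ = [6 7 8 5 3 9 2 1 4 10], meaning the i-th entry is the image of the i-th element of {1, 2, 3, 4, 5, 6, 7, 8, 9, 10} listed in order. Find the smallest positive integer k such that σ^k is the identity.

14

Writing σ as disjoint cycles, the cycle lengths are 7, 2, 1.
Since disjoint cycles commute, ord(σ) = lcm(7, 2) = 14.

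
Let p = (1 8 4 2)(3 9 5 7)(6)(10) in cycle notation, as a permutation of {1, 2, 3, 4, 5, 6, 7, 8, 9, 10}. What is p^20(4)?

4

4 lies in the 4-cycle (1 8 4 2).
Since the cycle has length 4, p^20 acts on it the same as p^0 (20 mod 4 = 0).
So p^20(4) = 4.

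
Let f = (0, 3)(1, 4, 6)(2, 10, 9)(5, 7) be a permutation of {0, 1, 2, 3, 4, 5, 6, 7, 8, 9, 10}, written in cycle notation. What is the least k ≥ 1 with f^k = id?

6

The disjoint cycles have lengths 3, 3, 2, 2, 1.
The order of f is the least common multiple of its cycle lengths: lcm(3, 3, 2, 2) = 6.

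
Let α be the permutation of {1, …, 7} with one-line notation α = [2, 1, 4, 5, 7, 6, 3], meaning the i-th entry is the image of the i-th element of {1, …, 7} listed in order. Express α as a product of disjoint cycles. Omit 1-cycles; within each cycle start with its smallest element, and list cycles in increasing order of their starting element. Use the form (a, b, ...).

(1, 2)(3, 4, 5, 7)

Iterating α from 1 gives 1 → 2 → 1; that is the 2-cycle (1, 2).
Continuing from each remaining unvisited element yields (1, 2)(3, 4, 5, 7).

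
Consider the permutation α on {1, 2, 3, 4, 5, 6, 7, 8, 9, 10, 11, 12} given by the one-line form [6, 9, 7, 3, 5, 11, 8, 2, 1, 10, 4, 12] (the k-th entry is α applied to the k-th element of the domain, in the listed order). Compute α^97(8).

3

Tracing 8 → 2 → … returns to 8 after 9 steps, so 8 lies in a 9-cycle (1, 6, 11, 4, 3, 7, 8, 2, 9).
On a 9-cycle, α^9 is the identity, so α^97 = α^7 there (97 ≡ 7 mod 9).
Stepping 7 places around the cycle: 8 → 2 → 9 → 1 → 6 → 11 → 4 → 3.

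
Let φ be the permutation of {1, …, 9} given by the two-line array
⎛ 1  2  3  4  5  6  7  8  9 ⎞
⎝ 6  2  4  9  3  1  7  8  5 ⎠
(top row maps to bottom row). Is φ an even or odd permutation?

even

In disjoint-cycle form the cycle lengths are 4, 2, 1, 1, 1.
A cycle of length ℓ contributes ℓ−1 transpositions, so φ is a product of 3 + 1 = 4 transpositions — even.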